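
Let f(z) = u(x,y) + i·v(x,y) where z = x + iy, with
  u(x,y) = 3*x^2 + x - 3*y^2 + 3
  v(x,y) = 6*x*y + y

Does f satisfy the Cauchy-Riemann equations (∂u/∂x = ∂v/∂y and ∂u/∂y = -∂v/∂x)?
∂u/∂x = 6*x + 1
∂v/∂y = 6*x + 1
∂u/∂y = -6*y
∂v/∂x = 6*y
∂u/∂x = ∂v/∂y and ∂u/∂y = -∂v/∂x hold identically; f is analytic.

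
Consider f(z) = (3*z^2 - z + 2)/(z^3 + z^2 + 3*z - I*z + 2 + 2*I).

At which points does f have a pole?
The singularities of f are the zeros of the denominator. Factoring,
  z^3 + z^2 + 3*z - I*z + 2 + 2*I = (z + 1 + I)*(z + I)*(z - 2*I)
so the candidates are z = -1 - I, z = -I, z = 2*I.

Check the numerator P(z) = 3*z^2 - z + 2 at each one:
  P(-1 - I) = 3 + 7*I ≠ 0, so z = -1 - I is a (simple) pole.
  P(-I) = -1 + I ≠ 0, so z = -I is a (simple) pole.
  P(2*I) = -10 - 2*I ≠ 0, so z = 2*I is a (simple) pole.

Poles of f: {-1 - I, -I, 2*I}

Final answer: {-1 - I, -I, 2*I}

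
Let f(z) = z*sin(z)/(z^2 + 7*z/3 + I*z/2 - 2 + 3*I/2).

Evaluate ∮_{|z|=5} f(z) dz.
By the residue theorem, ∮_C f(z) dz = 2πi · (sum of the residues of f at the poles inside |z| = 5).

The denominator factors as (z - 2/3 + I/2)*(z + 3), so the singularities of f are simple poles at z = 2/3 - I/2, z = -3.
  |2/3 - I/2|² = 25/36 < 25 = 5², so this pole is inside the contour.
  |-3|² = 9 < 25 = 5², so this pole is inside the contour.

With P(z) = z*sin(z) and Q(z) = z^2 + 7*z/3 + I*z/2 - 2 + 3*I/2, each pole is simple, so Res(f, z₀) = P(z₀)/Q'(z₀) with Q'(z) = 2*z + 7/3 + I/2.
  Res(f, 2/3 - I/2) = P(2/3 - I/2)/Q'(2/3 - I/2) = ((2/3 - I/2)*sin(2/3 - I/2))/(11/3 - I/2) = (97/493 - 54*I/493)*sin(2/3 - I/2)
  Res(f, -3) = P(-3)/Q'(-3) = (3*sin(3))/(-11/3 + I/2) = (-396/493 - 54*I/493)*sin(3)

Sum of residues inside C: (97/493 - 54*I/493)*sin(2/3 - I/2) + (-396/493 - 54*I/493)*sin(3)
∮_C f(z) dz = 2πi · ((97/493 - 54*I/493)*sin(2/3 - I/2) + (-396/493 - 54*I/493)*sin(3)) = pi*(108/493 - 792*I/493)*sin(3) + pi*(108/493 + 194*I/493)*sin(2/3 - I/2)

Final answer: pi*(108/493 - 792*I/493)*sin(3) + pi*(108/493 + 194*I/493)*sin(2/3 - I/2)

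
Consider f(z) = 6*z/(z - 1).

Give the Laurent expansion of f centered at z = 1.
Put w = z - (1), i.e. z = w + 1. The denominator is w, so it suffices to rewrite the numerator in powers of w.

P(z) = 6*z
P(w + 1) = 6 + 6*w

Dividing each term by w:
  f = 6/w + 6

Substituting back w = z - 1:
  f(z) = 6/(z - 1) + 6

The series is finite because the numerator is a polynomial; the negative powers form the principal part, and the coefficient of 1/(z - 1) gives Res(f, 1) = 6.

Final answer: 6/(z - 1) + 6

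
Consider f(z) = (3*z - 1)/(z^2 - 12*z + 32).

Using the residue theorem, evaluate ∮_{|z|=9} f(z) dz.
By the residue theorem, ∮_C f(z) dz = 2πi · (sum of the residues of f at the poles inside |z| = 9).

The denominator factors as (z - 4)*(z - 8), so the singularities of f are simple poles at z = 4, z = 8.
  |4|² = 16 < 81 = 9², so this pole is inside the contour.
  |8|² = 64 < 81 = 9², so this pole is inside the contour.

With P(z) = 3*z - 1 and Q(z) = z^2 - 12*z + 32, each pole is simple, so Res(f, z₀) = P(z₀)/Q'(z₀) with Q'(z) = 2*z - 12.
  Res(f, 4) = P(4)/Q'(4) = (11)/(-4) = -11/4
  Res(f, 8) = P(8)/Q'(8) = (23)/(4) = 23/4

Sum of residues inside C: 3
∮_C f(z) dz = 2πi · (3) = 6*I*pi

Final answer: 6*I*pi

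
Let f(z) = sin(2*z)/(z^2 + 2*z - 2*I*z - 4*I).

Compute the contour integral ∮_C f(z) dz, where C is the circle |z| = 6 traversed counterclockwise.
pi*(1/2 + I/2)*sin(4) + pi*(-1/2 + I/2)*sinh(4)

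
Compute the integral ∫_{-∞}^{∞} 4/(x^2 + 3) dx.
Let f(z) = 4/(z^2 + 3). The denominator has no real zeros and deg Q - deg P = 2 ≥ 2, so the integral of f over the upper semicircle |z| = R tends to 0 as R → ∞. Closing the contour in the upper half-plane,
  ∫_{-∞}^{∞} f(x) dx = 2πi · Σ Res(f, z_k)  over the poles with Im z_k > 0.

Zeros of the denominator: z^2 + 3 = 0 gives z = ±sqrt(3)*I.
Upper half-plane: z = sqrt(3)*I (simple).

Each pole is a simple zero of Q(z) = z^2 + 3, so Res(f, z₀) = P(z₀)/Q'(z₀) with P(z) = 4, Q'(z) = 2*z:
  Res(f, sqrt(3)*I) = (4)/(2*sqrt(3)*I) = -2*sqrt(3)*I/3

∫_{-∞}^{∞} f(x) dx = 2πi · (-2*sqrt(3)*I/3) = 4*sqrt(3)*pi/3

Final answer: 4*sqrt(3)*pi/3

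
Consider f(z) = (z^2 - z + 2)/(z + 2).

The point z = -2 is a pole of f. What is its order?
Factor the denominator:
  z + 2 = (z + 2)

The numerator P(z) = z^2 - z + 2 has P(-2) = 8 ≠ 0, so no factor of (z + 2) cancels.
Near z = -2 we can therefore write f(z) = g(z)/(z + 2) with g analytic at -2 and g(-2) ≠ 0 (g is just the numerator).

Hence z = -2 is a pole of order 1.

Final answer: 1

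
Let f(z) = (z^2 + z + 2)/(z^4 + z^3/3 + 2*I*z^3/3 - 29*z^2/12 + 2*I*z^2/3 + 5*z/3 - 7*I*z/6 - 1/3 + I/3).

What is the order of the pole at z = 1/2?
Factor the denominator:
  z^4 + z^3/3 + 2*I*z^3/3 - 29*z^2/12 + 2*I*z^2/3 + 5*z/3 - 7*I*z/6 - 1/3 + I/3 = (z - 1/2)^2*(z - 2/3 + 2*I/3)*(z + 2)

The numerator P(z) = z^2 + z + 2 has P(1/2) = 11/4 ≠ 0, so no factor of (z - 1/2) cancels.
Near z = 1/2 we can therefore write f(z) = g(z)/(z - 1/2)^2 with g analytic at 1/2 and g(1/2) ≠ 0 (g is the numerator divided by the remaining denominator factors).

Hence z = 1/2 is a pole of order 2.

Final answer: 2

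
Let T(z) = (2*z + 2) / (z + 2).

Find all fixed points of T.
T(z) = z means 2*z + 2 = z*(z + 2), i.e.
  z^2 - 2 = 0.
Discriminant: (0)^2 - 4*(1)*(-2) = 8, so the roots are real.
  z = (0 ± sqrt(8))/(2*(1))
Fixed points: {-sqrt(2), sqrt(2)}

Final answer: {-sqrt(2), sqrt(2)}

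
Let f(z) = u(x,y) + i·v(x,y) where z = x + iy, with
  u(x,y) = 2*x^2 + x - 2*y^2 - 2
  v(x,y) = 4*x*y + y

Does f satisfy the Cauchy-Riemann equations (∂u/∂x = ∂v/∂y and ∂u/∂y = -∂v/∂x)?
∂u/∂x = 4*x + 1
∂v/∂y = 4*x + 1
∂u/∂y = -4*y
∂v/∂x = 4*y
∂u/∂x = ∂v/∂y and ∂u/∂y = -∂v/∂x hold identically; f is analytic.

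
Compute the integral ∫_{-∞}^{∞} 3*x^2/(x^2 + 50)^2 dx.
Let f(z) = 3*z^2/(z^2 + 50)^2. The denominator has no real zeros and deg Q - deg P = 2 ≥ 2, so the integral of f over the upper semicircle |z| = R tends to 0 as R → ∞. Closing the contour in the upper half-plane,
  ∫_{-∞}^{∞} f(x) dx = 2πi · Σ Res(f, z_k)  over the poles with Im z_k > 0.

Zeros of the denominator: z^2 + 50 = 0 gives z = ±5*sqrt(2)*I.
Upper half-plane: z = 5*sqrt(2)*I (a pole of order 2).

Write f(z) = g(z)/(z - 5*sqrt(2)*I)^2 with g(z) = 3*z^2/(z + 5*sqrt(2)*I)^2. For a double pole, Res(f, z₀) = g'(z₀):
  g'(z) = 30*sqrt(2)*I*z/(z + 5*sqrt(2)*I)^3
  Res(f, 5*sqrt(2)*I) = g'(5*sqrt(2)*I) = -3*sqrt(2)*I/40

∫_{-∞}^{∞} f(x) dx = 2πi · (-3*sqrt(2)*I/40) = 3*sqrt(2)*pi/20

Final answer: 3*sqrt(2)*pi/20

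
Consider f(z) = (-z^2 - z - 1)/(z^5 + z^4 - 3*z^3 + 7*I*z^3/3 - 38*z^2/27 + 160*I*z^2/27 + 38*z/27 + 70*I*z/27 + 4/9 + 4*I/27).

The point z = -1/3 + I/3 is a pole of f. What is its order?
Factor the denominator:
  z^5 + z^4 - 3*z^3 + 7*I*z^3/3 - 38*z^2/27 + 160*I*z^2/27 + 38*z/27 + 70*I*z/27 + 4/9 + 4*I/27 = (z + 1/3 - I/3)^3*(z + 2)*(z - 2 + I)

The numerator P(z) = -z^2 - z - 1 has P(-1/3 + I/3) = -2/3 - I/9 ≠ 0, so no factor of (z + 1/3 - I/3) cancels.
Near z = -1/3 + I/3 we can therefore write f(z) = g(z)/(z + 1/3 - I/3)^3 with g analytic at -1/3 + I/3 and g(-1/3 + I/3) ≠ 0 (g is the numerator divided by the remaining denominator factors).

Hence z = -1/3 + I/3 is a pole of order 3.

Final answer: 3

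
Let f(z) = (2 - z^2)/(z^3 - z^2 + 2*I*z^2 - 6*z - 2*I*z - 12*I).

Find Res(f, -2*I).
-15/26 - 3*I/26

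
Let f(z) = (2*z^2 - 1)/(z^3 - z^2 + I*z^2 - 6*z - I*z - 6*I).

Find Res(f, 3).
Write f(z) = P(z)/Q(z) with P(z) = 2*z^2 - 1 and Q(z) = z^3 - z^2 + I*z^2 - 6*z - I*z - 6*I.
The denominator factors as Q(z) = (z + 2)*(z - 3)*(z + I), so z = 3 is a simple zero of Q and P is analytic there; z = 3 is therefore a simple pole and
  Res(f, z₀) = P(z₀)/Q'(z₀).

Q'(z) = 3*z^2 - 2*z + 2*I*z - 6 - I, so Q'(3) = 15 + 5*I.
P(3) = 17.

Res(f, 3) = (17)/(15 + 5*I) = 51/50 - 17*I/50

Final answer: 51/50 - 17*I/50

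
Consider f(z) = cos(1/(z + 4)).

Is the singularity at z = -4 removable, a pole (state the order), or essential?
essential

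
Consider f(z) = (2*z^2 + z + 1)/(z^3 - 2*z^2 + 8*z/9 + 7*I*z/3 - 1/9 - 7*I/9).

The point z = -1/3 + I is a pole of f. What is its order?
Factor the denominator:
  z^3 - 2*z^2 + 8*z/9 + 7*I*z/3 - 1/9 - 7*I/9 = (z + 1/3 - I)*(z - 1/3)*(z - 2 + I)

The numerator P(z) = 2*z^2 + z + 1 has P(-1/3 + I) = -10/9 - I/3 ≠ 0, so no factor of (z + 1/3 - I) cancels.
Near z = -1/3 + I we can therefore write f(z) = g(z)/(z + 1/3 - I) with g analytic at -1/3 + I and g(-1/3 + I) ≠ 0 (g is the numerator divided by the remaining denominator factors).

Hence z = -1/3 + I is a pole of order 1.

Final answer: 1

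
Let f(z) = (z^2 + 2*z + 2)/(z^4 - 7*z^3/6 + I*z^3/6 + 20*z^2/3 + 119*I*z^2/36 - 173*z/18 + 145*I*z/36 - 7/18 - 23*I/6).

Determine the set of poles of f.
{-1/2 + 3*I, -I/2, 2/3 - 2*I, 1 - 2*I/3}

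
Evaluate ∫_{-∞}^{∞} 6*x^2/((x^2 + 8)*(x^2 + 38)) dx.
Let f(z) = 6*z^2/((z^2 + 8)*(z^2 + 38)). The denominator has no real zeros and deg Q - deg P = 2 ≥ 2, so the integral of f over the upper semicircle |z| = R tends to 0 as R → ∞. Closing the contour in the upper half-plane,
  ∫_{-∞}^{∞} f(x) dx = 2πi · Σ Res(f, z_k)  over the poles with Im z_k > 0.

Zeros of the denominator: z^2 + 8 = 0 gives z = ±2*sqrt(2)*I; z^2 + 38 = 0 gives z = ±sqrt(38)*I.
Upper half-plane: z = 2*sqrt(2)*I, z = sqrt(38)*I (simple).

Each pole is a simple zero of Q(z) = z^4 + 46*z^2 + 304, so Res(f, z₀) = P(z₀)/Q'(z₀) with P(z) = 6*z^2, Q'(z) = 4*z^3 + 92*z:
  Res(f, 2*sqrt(2)*I) = (-48)/(120*sqrt(2)*I) = sqrt(2)*I/5
  Res(f, sqrt(38)*I) = (-228)/(-60*sqrt(38)*I) = -sqrt(38)*I/10

Sum of residues: I*(-sqrt(38) + 2*sqrt(2))/10
∫_{-∞}^{∞} f(x) dx = 2πi · (I*(-sqrt(38) + 2*sqrt(2))/10) = pi*(-2*sqrt(2) + sqrt(38))/5

Final answer: pi*(-2*sqrt(2) + sqrt(38))/5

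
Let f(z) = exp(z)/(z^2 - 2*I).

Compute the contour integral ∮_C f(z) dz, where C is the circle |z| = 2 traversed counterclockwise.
pi*(-1/2 - I/2)*exp(-1 - I) + pi*(1/2 + I/2)*exp(1 + I)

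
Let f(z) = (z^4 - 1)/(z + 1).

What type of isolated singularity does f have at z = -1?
The numerator vanishes at z = -1 ((-1)^4 = 1), so it is divisible by z + 1:
  z^4 - 1 = (z + 1)*(z^3 - z^2 + z - 1)
Hence for z ≠ -1, f(z) = z^3 - z^2 + z - 1, a polynomial, and lim_{z→-1} f(z) = -4 is finite.
So the singularity is removable.

Final answer: removable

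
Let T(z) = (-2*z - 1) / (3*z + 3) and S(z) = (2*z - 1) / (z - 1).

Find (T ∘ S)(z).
(T ∘ S)(z) = T(S(z)) = ((-2)*S(z) + (-1))/((3)*S(z) + (3)). Multiply numerator and denominator by z - 1:
  numerator:   (-2)*(2*z - 1) + (-1)*(z - 1) = -5*z + 3
  denominator: (3)*(2*z - 1) + (3)*(z - 1) = 9*z - 6
(T ∘ S)(z) = (-5*z + 3)/(9*z - 6)

Final answer: (-5*z + 3)/(9*z - 6)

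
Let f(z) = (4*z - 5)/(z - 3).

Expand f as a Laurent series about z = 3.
Put w = z - (3), i.e. z = w + 3. The denominator is w, so it suffices to rewrite the numerator in powers of w.

P(z) = 4*z - 5
P(w + 3) = 7 + 4*w

Dividing each term by w:
  f = 7/w + 4

Substituting back w = z - 3:
  f(z) = 7/(z - 3) + 4

The series is finite because the numerator is a polynomial; the negative powers form the principal part, and the coefficient of 1/(z - 3) gives Res(f, 3) = 7.

Final answer: 7/(z - 3) + 4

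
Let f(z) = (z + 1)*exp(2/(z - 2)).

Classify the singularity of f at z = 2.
Let u = z - 2. Then
  e^(2/u) = Σ_{k≥0} (2)^k/(k!·u^k) = 1 + 2/u + 2/u^2 + 4/(3*u^3) + ...
which has infinitely many negative powers of u, so exp(2/(z - 2)) has an essential singularity at z = 2.
The extra factor z + 1 is a nonzero polynomial; if the product had at most a pole at z = 2, dividing by that polynomial would leave exp(2/(z - 2)) with at most a pole too — contradiction. (Equivalently, the product's Laurent series still has infinitely many negative powers.)
So the singularity is essential.

Final answer: essential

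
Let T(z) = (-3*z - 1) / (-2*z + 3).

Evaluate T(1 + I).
2/5 - 11*I/5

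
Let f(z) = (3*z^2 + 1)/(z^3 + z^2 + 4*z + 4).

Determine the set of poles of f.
{-1, -2*I, 2*I}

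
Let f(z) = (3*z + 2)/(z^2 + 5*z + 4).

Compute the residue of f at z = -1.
Write f(z) = P(z)/Q(z) with P(z) = 3*z + 2 and Q(z) = z^2 + 5*z + 4.
The denominator factors as Q(z) = (z + 1)*(z + 4), so z = -1 is a simple zero of Q and P is analytic there; z = -1 is therefore a simple pole and
  Res(f, z₀) = P(z₀)/Q'(z₀).

Q'(z) = 2*z + 5, so Q'(-1) = 3.
P(-1) = -1.

Res(f, -1) = (-1)/(3) = -1/3

Final answer: -1/3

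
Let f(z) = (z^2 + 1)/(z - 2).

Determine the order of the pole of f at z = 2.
Factor the denominator:
  z - 2 = (z - 2)

The numerator P(z) = z^2 + 1 has P(2) = 5 ≠ 0, so no factor of (z - 2) cancels.
Near z = 2 we can therefore write f(z) = g(z)/(z - 2) with g analytic at 2 and g(2) ≠ 0 (g is just the numerator).

Hence z = 2 is a pole of order 1.

Final answer: 1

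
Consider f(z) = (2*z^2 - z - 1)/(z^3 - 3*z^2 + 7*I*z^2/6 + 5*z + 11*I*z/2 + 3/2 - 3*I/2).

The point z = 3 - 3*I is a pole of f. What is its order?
1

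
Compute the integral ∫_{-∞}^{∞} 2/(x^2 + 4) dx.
pi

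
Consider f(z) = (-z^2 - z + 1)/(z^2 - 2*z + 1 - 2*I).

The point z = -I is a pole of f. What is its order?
Factor the denominator:
  z^2 - 2*z + 1 - 2*I = (z + I)*(z - 2 - I)

The numerator P(z) = -z^2 - z + 1 has P(-I) = 2 + I ≠ 0, so no factor of (z + I) cancels.
Near z = -I we can therefore write f(z) = g(z)/(z + I) with g analytic at -I and g(-I) ≠ 0 (g is the numerator divided by the remaining denominator factors).

Hence z = -I is a pole of order 1.

Final answer: 1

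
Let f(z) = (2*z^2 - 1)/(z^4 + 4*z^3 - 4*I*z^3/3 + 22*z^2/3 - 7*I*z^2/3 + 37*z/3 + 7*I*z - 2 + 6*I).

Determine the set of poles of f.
The singularities of f are the zeros of the denominator. Factoring,
  z^4 + 4*z^3 - 4*I*z^3/3 + 22*z^2/3 - 7*I*z^2/3 + 37*z/3 + 7*I*z - 2 + 6*I = (z + 3)*(z + I)*(z + 1 - 3*I)*(z + 2*I/3)
so the candidates are z = -3, z = -I, z = -1 + 3*I, z = -2*I/3.

Check the numerator P(z) = 2*z^2 - 1 at each one:
  P(-3) = 17 ≠ 0, so z = -3 is a (simple) pole.
  P(-I) = -3 ≠ 0, so z = -I is a (simple) pole.
  P(-1 + 3*I) = -17 - 12*I ≠ 0, so z = -1 + 3*I is a (simple) pole.
  P(-2*I/3) = -17/9 ≠ 0, so z = -2*I/3 is a (simple) pole.

Poles of f: {-3, -1 + 3*I, -I, -2*I/3}

Final answer: {-3, -1 + 3*I, -I, -2*I/3}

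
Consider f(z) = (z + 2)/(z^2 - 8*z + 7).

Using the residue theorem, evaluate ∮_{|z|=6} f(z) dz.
By the residue theorem, ∮_C f(z) dz = 2πi · (sum of the residues of f at the poles inside |z| = 6).

The denominator factors as (z - 1)*(z - 7), so the singularities of f are simple poles at z = 1, z = 7.
  |1|² = 1 < 36 = 6², so this pole is inside the contour.
  |7|² = 49 > 36 = 6², so this pole is outside the contour.

With P(z) = z + 2 and Q(z) = z^2 - 8*z + 7, each pole is simple, so Res(f, z₀) = P(z₀)/Q'(z₀) with Q'(z) = 2*z - 8.
  Res(f, 1) = P(1)/Q'(1) = (3)/(-6) = -1/2

∮_C f(z) dz = 2πi · (-1/2) = -I*pi

Final answer: -I*pi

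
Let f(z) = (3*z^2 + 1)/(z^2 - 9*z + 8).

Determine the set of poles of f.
{1, 8}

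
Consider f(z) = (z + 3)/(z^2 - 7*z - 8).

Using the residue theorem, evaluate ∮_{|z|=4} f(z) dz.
By the residue theorem, ∮_C f(z) dz = 2πi · (sum of the residues of f at the poles inside |z| = 4).

The denominator factors as (z + 1)*(z - 8), so the singularities of f are simple poles at z = -1, z = 8.
  |-1|² = 1 < 16 = 4², so this pole is inside the contour.
  |8|² = 64 > 16 = 4², so this pole is outside the contour.

With P(z) = z + 3 and Q(z) = z^2 - 7*z - 8, each pole is simple, so Res(f, z₀) = P(z₀)/Q'(z₀) with Q'(z) = 2*z - 7.
  Res(f, -1) = P(-1)/Q'(-1) = (2)/(-9) = -2/9

∮_C f(z) dz = 2πi · (-2/9) = -4*I*pi/9

Final answer: -4*I*pi/9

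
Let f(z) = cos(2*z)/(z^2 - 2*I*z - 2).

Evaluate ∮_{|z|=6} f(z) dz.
By the residue theorem, ∮_C f(z) dz = 2πi · (sum of the residues of f at the poles inside |z| = 6).

The denominator factors as (z + 1 - I)*(z - 1 - I), so the singularities of f are simple poles at z = -1 + I, z = 1 + I.
  |-1 + I|² = 2 < 36 = 6², so this pole is inside the contour.
  |1 + I|² = 2 < 36 = 6², so this pole is inside the contour.

With P(z) = cos(2*z) and Q(z) = z^2 - 2*I*z - 2, each pole is simple, so Res(f, z₀) = P(z₀)/Q'(z₀) with Q'(z) = 2*z - 2*I.
  Res(f, -1 + I) = P(-1 + I)/Q'(-1 + I) = (cos(2 - 2*I))/(-2) = -cos(2 - 2*I)/2
  Res(f, 1 + I) = P(1 + I)/Q'(1 + I) = (cos(2 + 2*I))/(2) = cos(2 + 2*I)/2

Sum of residues inside C: cos(2 + 2*I)/2 - cos(2 - 2*I)/2
∮_C f(z) dz = 2πi · (cos(2 + 2*I)/2 - cos(2 - 2*I)/2) = I*pi*cos(2 + 2*I) - I*pi*cos(2 - 2*I)

Final answer: I*pi*cos(2 + 2*I) - I*pi*cos(2 - 2*I)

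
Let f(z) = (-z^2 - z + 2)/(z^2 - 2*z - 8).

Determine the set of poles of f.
The singularities of f are the zeros of the denominator. Factoring,
  z^2 - 2*z - 8 = (z - 4)*(z + 2)
so the candidates are z = 4, z = -2.

Check the numerator P(z) = -z^2 - z + 2 at each one:
  P(4) = -18 ≠ 0, so z = 4 is a (simple) pole.
  P(-2) = 0, so the factor (z + 2) cancels and z = -2 is only a removable singularity, not a pole.

Poles of f: {4}

Final answer: {4}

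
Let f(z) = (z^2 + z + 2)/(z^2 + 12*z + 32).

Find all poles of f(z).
The singularities of f are the zeros of the denominator. Factoring,
  z^2 + 12*z + 32 = (z + 8)*(z + 4)
so the candidates are z = -8, z = -4.

Check the numerator P(z) = z^2 + z + 2 at each one:
  P(-8) = 58 ≠ 0, so z = -8 is a (simple) pole.
  P(-4) = 14 ≠ 0, so z = -4 is a (simple) pole.

Poles of f: {-8, -4}

Final answer: {-8, -4}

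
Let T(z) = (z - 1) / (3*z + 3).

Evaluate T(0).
Substitute z = 0:
  numerator:   (0) - 1 = -1
  denominator: 3*(0) + 3 = 3
T(0) = (-1)/(3) = -1/3

Final answer: -1/3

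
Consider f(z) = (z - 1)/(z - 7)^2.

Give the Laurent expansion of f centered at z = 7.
Put w = z - (7), i.e. z = w + 7. The denominator is w^2, so it suffices to rewrite the numerator in powers of w.

P(z) = z - 1
P(w + 7) = 6 + w

Dividing each term by w^2:
  f = 6/w^2 + 1/w

Substituting back w = z - 7:
  f(z) = 6/(z - 7)^2 + 1/(z - 7)

The series is finite because the numerator is a polynomial; the negative powers form the principal part, and the coefficient of 1/(z - 7) gives Res(f, 7) = 1.

Final answer: 6/(z - 7)^2 + 1/(z - 7)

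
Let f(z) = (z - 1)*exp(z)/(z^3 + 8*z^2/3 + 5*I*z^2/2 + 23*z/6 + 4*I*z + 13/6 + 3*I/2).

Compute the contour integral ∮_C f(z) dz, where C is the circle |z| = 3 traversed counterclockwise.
By the residue theorem, ∮_C f(z) dz = 2πi · (sum of the residues of f at the poles inside |z| = 3).

The denominator factors as (z + 2/3 - I/2)*(z + 1 + 3*I)*(z + 1), so the singularities of f are simple poles at z = -2/3 + I/2, z = -1 - 3*I, z = -1.
  |-2/3 + I/2|² = 25/36 < 9 = 3², so this pole is inside the contour.
  |-1 - 3*I|² = 10 > 9 = 3², so this pole is outside the contour.
  |-1|² = 1 < 9 = 3², so this pole is inside the contour.

With P(z) = (z - 1)*exp(z) and Q(z) = z^3 + 8*z^2/3 + 5*I*z^2/2 + 23*z/6 + 4*I*z + 13/6 + 3*I/2, each pole is simple, so Res(f, z₀) = P(z₀)/Q'(z₀) with Q'(z) = 3*z^2 + 16*z/3 + 5*I*z + 23/6 + 4*I.
  Res(f, -2/3 + I/2) = P(-2/3 + I/2)/Q'(-2/3 + I/2) = ((-5/3 + I/2)*exp(-2/3 + I/2))/(-59/36 + 4*I/3) = (4404/5785 + 1818*I/5785)*exp(-2/3 + I/2)
  Res(f, -1) = P(-1)/Q'(-1) = (-2*exp(-1))/(3/2 - I) = (-12/13 - 8*I/13)*exp(-1)

Sum of residues inside C: (-12/13 - 8*I/13)*exp(-1) + (4404/5785 + 1818*I/5785)*exp(-2/3 + I/2)
∮_C f(z) dz = 2πi · ((-12/13 - 8*I/13)*exp(-1) + (4404/5785 + 1818*I/5785)*exp(-2/3 + I/2)) = pi*(16/13 - 24*I/13)*exp(-1) + pi*(-3636/5785 + 8808*I/5785)*exp(-2/3 + I/2)

Final answer: pi*(16/13 - 24*I/13)*exp(-1) + pi*(-3636/5785 + 8808*I/5785)*exp(-2/3 + I/2)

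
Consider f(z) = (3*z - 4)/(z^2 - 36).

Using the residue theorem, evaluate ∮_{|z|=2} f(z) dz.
0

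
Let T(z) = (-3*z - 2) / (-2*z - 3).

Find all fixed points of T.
{-1, 1}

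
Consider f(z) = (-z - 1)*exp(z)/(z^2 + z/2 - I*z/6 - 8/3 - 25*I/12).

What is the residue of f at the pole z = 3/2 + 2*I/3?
Write f(z) = P(z)/Q(z) with P(z) = (-z - 1)*exp(z) and Q(z) = z^2 + z/2 - I*z/6 - 8/3 - 25*I/12.
The denominator factors as Q(z) = (z + 2 + I/2)*(z - 3/2 - 2*I/3), so z = 3/2 + 2*I/3 is a simple zero of Q and P is analytic there; z = 3/2 + 2*I/3 is therefore a simple pole and
  Res(f, z₀) = P(z₀)/Q'(z₀).

Q'(z) = 2*z + 1/2 - I/6, so Q'(3/2 + 2*I/3) = 7/2 + 7*I/6.
P(3/2 + 2*I/3) = (-5/2 - 2*I/3)*exp(3/2 + 2*I/3).

Res(f, 3/2 + 2*I/3) = ((-5/2 - 2*I/3)*exp(3/2 + 2*I/3))/(7/2 + 7*I/6) = (-7/10 + 3*I/70)*exp(3/2 + 2*I/3)

Final answer: (-7/10 + 3*I/70)*exp(3/2 + 2*I/3)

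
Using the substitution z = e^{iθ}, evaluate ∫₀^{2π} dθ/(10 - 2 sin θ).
Call the integral J. The integrand is 2π-periodic and we integrate over a full period, so shifting θ does not change the value (θ → θ + π/2 turns sin θ into cos θ; θ → θ + π flips the sign of the trig term). Hence
  J = ∫₀^{2π} dθ/(10 + 2 cos θ).
Put z = e^{iθ}: then cos θ = (z + 1/z)/2, dθ = dz/(iz), and z runs once counterclockwise around |z| = 1:
  J = ∮_{|z|=1} 1/(10 + 2*(z + 1/z)/2) · dz/(iz) = (2/i) ∮_{|z|=1} dz/(2*z^2 + 20*z + 2).
The roots of 2*z^2 + 20*z + 2 are z = (-10 ± sqrt(10^2 - 2^2))/2, with sqrt(96) = 4*sqrt(6); their product is 1, so only z₊ = -5 + 2*sqrt(6) lies inside the unit circle (z₋ = -5 - 2*sqrt(6) lies outside).
z₊ is a simple zero of q(z) = 2*z^2 + 20*z + 2, so Res(1/q, z₊) = 1/q'(z₊) with q'(z) = 4*z + 20; and q'(z₊) = 2*(z₊ - z₋) = 8*sqrt(6).
Therefore J = (2/i) · 2πi · 1/(8*sqrt(6)) = 2*pi/(4*sqrt(6)) = sqrt(6)*pi/12

Final answer: sqrt(6)*pi/12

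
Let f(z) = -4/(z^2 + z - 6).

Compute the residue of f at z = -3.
Write f(z) = P(z)/Q(z) with P(z) = -4 and Q(z) = z^2 + z - 6.
The denominator factors as Q(z) = (z - 2)*(z + 3), so z = -3 is a simple zero of Q and P is analytic there; z = -3 is therefore a simple pole and
  Res(f, z₀) = P(z₀)/Q'(z₀).

Q'(z) = 2*z + 1, so Q'(-3) = -5.
P(-3) = -4.

Res(f, -3) = (-4)/(-5) = 4/5

Final answer: 4/5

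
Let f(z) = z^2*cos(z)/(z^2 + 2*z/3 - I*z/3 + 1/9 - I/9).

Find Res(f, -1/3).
Write f(z) = P(z)/Q(z) with P(z) = z^2*cos(z) and Q(z) = z^2 + 2*z/3 - I*z/3 + 1/9 - I/9.
The denominator factors as Q(z) = (z + 1/3 - I/3)*(z + 1/3), so z = -1/3 is a simple zero of Q and P is analytic there; z = -1/3 is therefore a simple pole and
  Res(f, z₀) = P(z₀)/Q'(z₀).

Q'(z) = 2*z + 2/3 - I/3, so Q'(-1/3) = -I/3.
P(-1/3) = cos(1/3)/9.

Res(f, -1/3) = (cos(1/3)/9)/(-I/3) = I*cos(1/3)/3

Final answer: I*cos(1/3)/3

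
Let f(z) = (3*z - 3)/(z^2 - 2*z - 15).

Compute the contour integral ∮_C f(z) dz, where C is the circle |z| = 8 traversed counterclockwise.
By the residue theorem, ∮_C f(z) dz = 2πi · (sum of the residues of f at the poles inside |z| = 8).

The denominator factors as (z + 3)*(z - 5), so the singularities of f are simple poles at z = -3, z = 5.
  |-3|² = 9 < 64 = 8², so this pole is inside the contour.
  |5|² = 25 < 64 = 8², so this pole is inside the contour.

With P(z) = 3*z - 3 and Q(z) = z^2 - 2*z - 15, each pole is simple, so Res(f, z₀) = P(z₀)/Q'(z₀) with Q'(z) = 2*z - 2.
  Res(f, -3) = P(-3)/Q'(-3) = (-12)/(-8) = 3/2
  Res(f, 5) = P(5)/Q'(5) = (12)/(8) = 3/2

Sum of residues inside C: 3
∮_C f(z) dz = 2πi · (3) = 6*I*pi

Final answer: 6*I*pi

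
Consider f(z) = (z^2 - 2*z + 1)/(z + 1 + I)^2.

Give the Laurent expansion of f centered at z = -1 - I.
Put w = z - (-1 - I), i.e. z = w - 1 - I. The denominator is w^2, so it suffices to rewrite the numerator in powers of w.

P(z) = z^2 - 2*z + 1
P(w - 1 - I) = 3 + 4*I + (-4 - 2*I)*w + w^2

Dividing each term by w^2:
  f = (3 + 4*I)/w^2 + (-4 - 2*I)/w + 1

Substituting back w = z + 1 + I:
  f(z) = (3 + 4*I)/(z + 1 + I)^2 + (-4 - 2*I)/(z + 1 + I) + 1

The series is finite because the numerator is a polynomial; the negative powers form the principal part, and the coefficient of 1/(z + 1 + I) gives Res(f, -1 - I) = -4 - 2*I.

Final answer: (3 + 4*I)/(z + 1 + I)^2 + (-4 - 2*I)/(z + 1 + I) + 1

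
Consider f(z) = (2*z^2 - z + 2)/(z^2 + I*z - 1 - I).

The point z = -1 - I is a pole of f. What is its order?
Factor the denominator:
  z^2 + I*z - 1 - I = (z + 1 + I)*(z - 1)

The numerator P(z) = 2*z^2 - z + 2 has P(-1 - I) = 3 + 5*I ≠ 0, so no factor of (z + 1 + I) cancels.
Near z = -1 - I we can therefore write f(z) = g(z)/(z + 1 + I) with g analytic at -1 - I and g(-1 - I) ≠ 0 (g is the numerator divided by the remaining denominator factors).

Hence z = -1 - I is a pole of order 1.

Final answer: 1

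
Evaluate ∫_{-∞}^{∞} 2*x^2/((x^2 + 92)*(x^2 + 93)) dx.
Let f(z) = 2*z^2/((z^2 + 92)*(z^2 + 93)). The denominator has no real zeros and deg Q - deg P = 2 ≥ 2, so the integral of f over the upper semicircle |z| = R tends to 0 as R → ∞. Closing the contour in the upper half-plane,
  ∫_{-∞}^{∞} f(x) dx = 2πi · Σ Res(f, z_k)  over the poles with Im z_k > 0.

Zeros of the denominator: z^2 + 92 = 0 gives z = ±2*sqrt(23)*I; z^2 + 93 = 0 gives z = ±sqrt(93)*I.
Upper half-plane: z = 2*sqrt(23)*I, z = sqrt(93)*I (simple).

Each pole is a simple zero of Q(z) = z^4 + 185*z^2 + 8556, so Res(f, z₀) = P(z₀)/Q'(z₀) with P(z) = 2*z^2, Q'(z) = 4*z^3 + 370*z:
  Res(f, 2*sqrt(23)*I) = (-184)/(4*sqrt(23)*I) = 2*sqrt(23)*I
  Res(f, sqrt(93)*I) = (-186)/(-2*sqrt(93)*I) = -sqrt(93)*I

Sum of residues: I*(-sqrt(93) + 2*sqrt(23))
∫_{-∞}^{∞} f(x) dx = 2πi · (I*(-sqrt(93) + 2*sqrt(23))) = 2*pi*(-2*sqrt(23) + sqrt(93))

Final answer: 2*pi*(-2*sqrt(23) + sqrt(93))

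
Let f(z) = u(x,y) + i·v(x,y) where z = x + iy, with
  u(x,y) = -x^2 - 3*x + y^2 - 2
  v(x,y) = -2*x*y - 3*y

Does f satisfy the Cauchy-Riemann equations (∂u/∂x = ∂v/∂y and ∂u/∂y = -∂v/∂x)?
∂u/∂x = -2*x - 3
∂v/∂y = -2*x - 3
∂u/∂y = 2*y
∂v/∂x = -2*y
∂u/∂x = ∂v/∂y and ∂u/∂y = -∂v/∂x hold identically; f is analytic.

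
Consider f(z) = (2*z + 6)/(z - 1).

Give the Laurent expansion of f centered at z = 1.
Put w = z - (1), i.e. z = w + 1. The denominator is w, so it suffices to rewrite the numerator in powers of w.

P(z) = 2*z + 6
P(w + 1) = 8 + 2*w

Dividing each term by w:
  f = 8/w + 2

Substituting back w = z - 1:
  f(z) = 8/(z - 1) + 2

The series is finite because the numerator is a polynomial; the negative powers form the principal part, and the coefficient of 1/(z - 1) gives Res(f, 1) = 8.

Final answer: 8/(z - 1) + 2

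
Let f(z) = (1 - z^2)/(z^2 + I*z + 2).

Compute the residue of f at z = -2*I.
5*I/3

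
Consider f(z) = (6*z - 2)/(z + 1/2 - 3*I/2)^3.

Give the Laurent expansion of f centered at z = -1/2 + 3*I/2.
Put w = z - (-1/2 + 3*I/2), i.e. z = w - 1/2 + 3*I/2. The denominator is w^3, so it suffices to rewrite the numerator in powers of w.

P(z) = 6*z - 2
P(w - 1/2 + 3*I/2) = -5 + 9*I + 6*w

Dividing each term by w^3:
  f = (-5 + 9*I)/w^3 + 6/w^2

Substituting back w = z + 1/2 - 3*I/2:
  f(z) = (-5 + 9*I)/(z + 1/2 - 3*I/2)^3 + 6/(z + 1/2 - 3*I/2)^2

The series is finite because the numerator is a polynomial; the negative powers form the principal part.

Final answer: (-5 + 9*I)/(z + 1/2 - 3*I/2)^3 + 6/(z + 1/2 - 3*I/2)^2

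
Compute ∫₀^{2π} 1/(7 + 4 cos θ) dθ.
Let J = ∫₀^{2π} dθ/(7 + 4 cos θ).
Put z = e^{iθ}: then cos θ = (z + 1/z)/2, dθ = dz/(iz), and z runs once counterclockwise around |z| = 1:
  J = ∮_{|z|=1} 1/(7 + 4*(z + 1/z)/2) · dz/(iz) = (2/i) ∮_{|z|=1} dz/(4*z^2 + 14*z + 4).
The roots of 4*z^2 + 14*z + 4 are z = (-7 ± sqrt(7^2 - 4^2))/4, with sqrt(33) = sqrt(33); their product is 1, so only z₊ = -7/4 + sqrt(33)/4 lies inside the unit circle (z₋ = -7/4 - sqrt(33)/4 lies outside).
z₊ is a simple zero of q(z) = 4*z^2 + 14*z + 4, so Res(1/q, z₊) = 1/q'(z₊) with q'(z) = 8*z + 14; and q'(z₊) = 4*(z₊ - z₋) = 2*sqrt(33).
Therefore J = (2/i) · 2πi · 1/(2*sqrt(33)) = 2*pi/(sqrt(33)) = 2*sqrt(33)*pi/33

Final answer: 2*sqrt(33)*pi/33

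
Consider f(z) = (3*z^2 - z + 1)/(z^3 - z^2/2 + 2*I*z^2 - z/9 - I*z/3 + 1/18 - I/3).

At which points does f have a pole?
{-1/3, 1/3 - 2*I, 1/2}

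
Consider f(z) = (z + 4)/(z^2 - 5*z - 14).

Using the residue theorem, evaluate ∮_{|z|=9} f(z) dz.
By the residue theorem, ∮_C f(z) dz = 2πi · (sum of the residues of f at the poles inside |z| = 9).

The denominator factors as (z - 7)*(z + 2), so the singularities of f are simple poles at z = 7, z = -2.
  |7|² = 49 < 81 = 9², so this pole is inside the contour.
  |-2|² = 4 < 81 = 9², so this pole is inside the contour.

With P(z) = z + 4 and Q(z) = z^2 - 5*z - 14, each pole is simple, so Res(f, z₀) = P(z₀)/Q'(z₀) with Q'(z) = 2*z - 5.
  Res(f, 7) = P(7)/Q'(7) = (11)/(9) = 11/9
  Res(f, -2) = P(-2)/Q'(-2) = (2)/(-9) = -2/9

Sum of residues inside C: 1
∮_C f(z) dz = 2πi · (1) = 2*I*pi

Final answer: 2*I*pi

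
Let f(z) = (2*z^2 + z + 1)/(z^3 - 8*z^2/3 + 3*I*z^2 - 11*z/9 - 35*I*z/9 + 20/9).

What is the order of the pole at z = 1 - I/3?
Factor the denominator:
  z^3 - 8*z^2/3 + 3*I*z^2 - 11*z/9 - 35*I*z/9 + 20/9 = (z - 1 + I/3)*(z - 2 + 2*I)*(z + 1/3 + 2*I/3)

The numerator P(z) = 2*z^2 + z + 1 has P(1 - I/3) = 34/9 - 5*I/3 ≠ 0, so no factor of (z - 1 + I/3) cancels.
Near z = 1 - I/3 we can therefore write f(z) = g(z)/(z - 1 + I/3) with g analytic at 1 - I/3 and g(1 - I/3) ≠ 0 (g is the numerator divided by the remaining denominator factors).

Hence z = 1 - I/3 is a pole of order 1.

Final answer: 1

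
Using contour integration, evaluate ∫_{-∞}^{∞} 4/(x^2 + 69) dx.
4*sqrt(69)*pi/69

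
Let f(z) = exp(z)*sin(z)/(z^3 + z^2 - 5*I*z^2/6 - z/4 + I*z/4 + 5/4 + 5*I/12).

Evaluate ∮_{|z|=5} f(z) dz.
By the residue theorem, ∮_C f(z) dz = 2πi · (sum of the residues of f at the poles inside |z| = 5).

The denominator factors as (z - 1/2 + 2*I/3)*(z - I)*(z + 3/2 - I/2), so the singularities of f are simple poles at z = 1/2 - 2*I/3, z = I, z = -3/2 + I/2.
  |1/2 - 2*I/3|² = 25/36 < 25 = 5², so this pole is inside the contour.
  |I|² = 1 < 25 = 5², so this pole is inside the contour.
  |-3/2 + I/2|² = 5/2 < 25 = 5², so this pole is inside the contour.

With P(z) = exp(z)*sin(z) and Q(z) = z^3 + z^2 - 5*I*z^2/6 - z/4 + I*z/4 + 5/4 + 5*I/12, each pole is simple, so Res(f, z₀) = P(z₀)/Q'(z₀) with Q'(z) = 3*z^2 + 2*z - 5*I*z/3 - 1/4 + I/4.
  Res(f, 1/2 - 2*I/3) = P(1/2 - 2*I/3)/Q'(1/2 - 2*I/3) = (exp(1/2 - 2*I/3)*sin(1/2 - 2*I/3))/(-17/18 - 47*I/12) = (-1224/21037 + 5076*I/21037)*exp(1/2 - 2*I/3)*sin(1/2 - 2*I/3)
  Res(f, I) = P(I)/Q'(I) = (I*exp(I)*sinh(1))/(-19/12 + 9*I/4) = (162/545 - 114*I/545)*exp(I)*sinh(1)
  Res(f, -3/2 + I/2) = P(-3/2 + I/2)/Q'(-3/2 + I/2) = (-exp(-3/2 + I/2)*sin(3/2 - I/2))/(43/12 - 3*I/4) = (-258/965 - 54*I/965)*exp(-3/2 + I/2)*sin(3/2 - I/2)

Sum of residues inside C: (-258/965 - 54*I/965)*exp(-3/2 + I/2)*sin(3/2 - I/2) + (-1224/21037 + 5076*I/21037)*exp(1/2 - 2*I/3)*sin(1/2 - 2*I/3) + (162/545 - 114*I/545)*exp(I)*sinh(1)
∮_C f(z) dz = 2πi · ((-258/965 - 54*I/965)*exp(-3/2 + I/2)*sin(3/2 - I/2) + (-1224/21037 + 5076*I/21037)*exp(1/2 - 2*I/3)*sin(1/2 - 2*I/3) + (162/545 - 114*I/545)*exp(I)*sinh(1)) = pi*(108/965 - 516*I/965)*exp(-3/2 + I/2)*sin(3/2 - I/2) + pi*(-10152/21037 - 2448*I/21037)*exp(1/2 - 2*I/3)*sin(1/2 - 2*I/3) + pi*(228/545 + 324*I/545)*exp(I)*sinh(1)

Final answer: pi*(108/965 - 516*I/965)*exp(-3/2 + I/2)*sin(3/2 - I/2) + pi*(-10152/21037 - 2448*I/21037)*exp(1/2 - 2*I/3)*sin(1/2 - 2*I/3) + pi*(228/545 + 324*I/545)*exp(I)*sinh(1)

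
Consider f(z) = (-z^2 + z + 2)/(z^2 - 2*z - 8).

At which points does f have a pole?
{-2, 4}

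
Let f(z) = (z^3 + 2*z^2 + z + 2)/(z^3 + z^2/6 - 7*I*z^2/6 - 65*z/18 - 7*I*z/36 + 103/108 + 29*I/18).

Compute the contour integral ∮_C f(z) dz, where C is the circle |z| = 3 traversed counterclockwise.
pi*(-7/3 + 11*I/3)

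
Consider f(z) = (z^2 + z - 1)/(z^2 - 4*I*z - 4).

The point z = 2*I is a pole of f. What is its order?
Factor the denominator:
  z^2 - 4*I*z - 4 = (z - 2*I)^2

The numerator P(z) = z^2 + z - 1 has P(2*I) = -5 + 2*I ≠ 0, so no factor of (z - 2*I) cancels.
Near z = 2*I we can therefore write f(z) = g(z)/(z - 2*I)^2 with g analytic at 2*I and g(2*I) ≠ 0 (g is just the numerator).

Hence z = 2*I is a pole of order 2.

Final answer: 2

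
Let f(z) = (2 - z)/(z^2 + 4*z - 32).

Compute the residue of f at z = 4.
Write f(z) = P(z)/Q(z) with P(z) = 2 - z and Q(z) = z^2 + 4*z - 32.
The denominator factors as Q(z) = (z - 4)*(z + 8), so z = 4 is a simple zero of Q and P is analytic there; z = 4 is therefore a simple pole and
  Res(f, z₀) = P(z₀)/Q'(z₀).

Q'(z) = 2*z + 4, so Q'(4) = 12.
P(4) = -2.

Res(f, 4) = (-2)/(12) = -1/6

Final answer: -1/6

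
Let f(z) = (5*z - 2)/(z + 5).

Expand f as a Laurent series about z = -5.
Put w = z - (-5), i.e. z = w - 5. The denominator is w, so it suffices to rewrite the numerator in powers of w.

P(z) = 5*z - 2
P(w - 5) = -27 + 5*w

Dividing each term by w:
  f = -27/w + 5

Substituting back w = z + 5:
  f(z) = -27/(z + 5) + 5

The series is finite because the numerator is a polynomial; the negative powers form the principal part, and the coefficient of 1/(z + 5) gives Res(f, -5) = -27.

Final answer: -27/(z + 5) + 5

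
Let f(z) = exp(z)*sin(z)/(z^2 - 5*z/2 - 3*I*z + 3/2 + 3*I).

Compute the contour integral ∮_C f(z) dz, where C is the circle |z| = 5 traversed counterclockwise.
pi*(24/37 + 4*I/37)*exp(3/2 + 3*I)*sin(3/2 + 3*I) + exp(1)*pi*(-24/37 - 4*I/37)*sin(1)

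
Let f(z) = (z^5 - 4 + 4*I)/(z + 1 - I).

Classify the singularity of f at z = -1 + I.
removable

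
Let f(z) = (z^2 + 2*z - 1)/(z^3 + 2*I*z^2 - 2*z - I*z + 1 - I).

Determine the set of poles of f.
The singularities of f are the zeros of the denominator. Factoring,
  z^3 + 2*I*z^2 - 2*z - I*z + 1 - I = (z + I)*(z - 1)*(z + 1 + I)
so the candidates are z = -I, z = 1, z = -1 - I.

Check the numerator P(z) = z^2 + 2*z - 1 at each one:
  P(-I) = -2 - 2*I ≠ 0, so z = -I is a (simple) pole.
  P(1) = 2 ≠ 0, so z = 1 is a (simple) pole.
  P(-1 - I) = -3 ≠ 0, so z = -1 - I is a (simple) pole.

Poles of f: {-1 - I, -I, 1}

Final answer: {-1 - I, -I, 1}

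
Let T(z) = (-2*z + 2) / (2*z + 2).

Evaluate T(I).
-I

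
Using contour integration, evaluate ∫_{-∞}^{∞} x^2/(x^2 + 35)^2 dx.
sqrt(35)*pi/70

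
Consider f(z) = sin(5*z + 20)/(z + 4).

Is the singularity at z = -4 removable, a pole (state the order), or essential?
Let u = z + 4. The argument of sin is 5*z + 20 = 5u, so
  f = sin(5u)/u = ((5u) - (5u)^3/6 + ...)/u = 5 - (125/6)*u^2 + ...
The Laurent expansion about u = 0 has no negative powers; equivalently lim_{z→-4} f(z) = 5 exists and is finite.
So the singularity is removable.

Final answer: removable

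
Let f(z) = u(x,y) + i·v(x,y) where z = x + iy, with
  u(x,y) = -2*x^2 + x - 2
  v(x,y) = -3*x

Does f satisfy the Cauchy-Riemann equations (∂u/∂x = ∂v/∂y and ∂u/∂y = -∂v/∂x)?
∂u/∂x = 1 - 4*x
∂v/∂y = 0
∂u/∂y = 0
∂v/∂x = -3
∂u/∂x ≠ ∂v/∂y and ∂u/∂y ≠ -∂v/∂x; the Cauchy-Riemann equations are not satisfied, so f is not analytic.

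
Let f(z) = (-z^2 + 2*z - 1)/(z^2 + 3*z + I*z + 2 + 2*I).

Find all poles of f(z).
The singularities of f are the zeros of the denominator. Factoring,
  z^2 + 3*z + I*z + 2 + 2*I = (z + 2)*(z + 1 + I)
so the candidates are z = -2, z = -1 - I.

Check the numerator P(z) = -z^2 + 2*z - 1 at each one:
  P(-2) = -9 ≠ 0, so z = -2 is a (simple) pole.
  P(-1 - I) = -3 - 4*I ≠ 0, so z = -1 - I is a (simple) pole.

Poles of f: {-2, -1 - I}

Final answer: {-2, -1 - I}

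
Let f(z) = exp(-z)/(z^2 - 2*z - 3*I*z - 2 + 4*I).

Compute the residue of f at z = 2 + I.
Write f(z) = P(z)/Q(z) with P(z) = exp(-z) and Q(z) = z^2 - 2*z - 3*I*z - 2 + 4*I.
The denominator factors as Q(z) = (z - 2*I)*(z - 2 - I), so z = 2 + I is a simple zero of Q and P is analytic there; z = 2 + I is therefore a simple pole and
  Res(f, z₀) = P(z₀)/Q'(z₀).

Q'(z) = 2*z - 2 - 3*I, so Q'(2 + I) = 2 - I.
P(2 + I) = exp(-2 - I).

Res(f, 2 + I) = (exp(-2 - I))/(2 - I) = (2/5 + I/5)*exp(-2 - I)

Final answer: (2/5 + I/5)*exp(-2 - I)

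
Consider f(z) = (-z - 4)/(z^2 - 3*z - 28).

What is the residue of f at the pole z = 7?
Write f(z) = P(z)/Q(z) with P(z) = -z - 4 and Q(z) = z^2 - 3*z - 28.
The denominator factors as Q(z) = (z - 7)*(z + 4), so z = 7 is a simple zero of Q and P is analytic there; z = 7 is therefore a simple pole and
  Res(f, z₀) = P(z₀)/Q'(z₀).

Q'(z) = 2*z - 3, so Q'(7) = 11.
P(7) = -11.

Res(f, 7) = (-11)/(11) = -1

Final answer: -1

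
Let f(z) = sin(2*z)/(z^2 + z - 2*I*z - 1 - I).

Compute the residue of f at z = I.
Write f(z) = P(z)/Q(z) with P(z) = sin(2*z) and Q(z) = z^2 + z - 2*I*z - 1 - I.
The denominator factors as Q(z) = (z - I)*(z + 1 - I), so z = I is a simple zero of Q and P is analytic there; z = I is therefore a simple pole and
  Res(f, z₀) = P(z₀)/Q'(z₀).

Q'(z) = 2*z + 1 - 2*I, so Q'(I) = 1.
P(I) = I*sinh(2).

Res(f, I) = (I*sinh(2))/(1) = I*sinh(2)

Final answer: I*sinh(2)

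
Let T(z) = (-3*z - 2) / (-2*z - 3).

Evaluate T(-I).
Substitute z = -I:
  numerator:   -3*(-I) - 2 = -2 + 3*I
  denominator: -2*(-I) - 3 = -3 + 2*I
T(-I) = (-2 + 3*I)/(-3 + 2*I); multiplying numerator and denominator by the conjugate -3 - 2*I gives (12 - 5*I)/13 = 12/13 - 5*I/13

Final answer: 12/13 - 5*I/13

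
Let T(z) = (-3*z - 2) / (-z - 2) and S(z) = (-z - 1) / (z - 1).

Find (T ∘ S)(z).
(-z - 5)/(z - 3)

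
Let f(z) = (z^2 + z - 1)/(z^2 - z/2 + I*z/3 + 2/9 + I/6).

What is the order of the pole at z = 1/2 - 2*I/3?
1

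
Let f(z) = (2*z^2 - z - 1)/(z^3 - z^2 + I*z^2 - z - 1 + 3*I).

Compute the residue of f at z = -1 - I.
2/3 + I/3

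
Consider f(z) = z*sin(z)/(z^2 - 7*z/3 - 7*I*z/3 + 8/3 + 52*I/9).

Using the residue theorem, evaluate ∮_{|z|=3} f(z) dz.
By the residue theorem, ∮_C f(z) dz = 2πi · (sum of the residues of f at the poles inside |z| = 3).

The denominator factors as (z - 1/3 - 3*I)*(z - 2 + 2*I/3), so the singularities of f are simple poles at z = 1/3 + 3*I, z = 2 - 2*I/3.
  |1/3 + 3*I|² = 82/9 > 9 = 3², so this pole is outside the contour.
  |2 - 2*I/3|² = 40/9 < 9 = 3², so this pole is inside the contour.

With P(z) = z*sin(z) and Q(z) = z^2 - 7*z/3 - 7*I*z/3 + 8/3 + 52*I/9, each pole is simple, so Res(f, z₀) = P(z₀)/Q'(z₀) with Q'(z) = 2*z - 7/3 - 7*I/3.
  Res(f, 2 - 2*I/3) = P(2 - 2*I/3)/Q'(2 - 2*I/3) = ((2 - 2*I/3)*sin(2 - 2*I/3))/(5/3 - 11*I/3) = (26/73 + 28*I/73)*sin(2 - 2*I/3)

∮_C f(z) dz = 2πi · ((26/73 + 28*I/73)*sin(2 - 2*I/3)) = pi*(-56/73 + 52*I/73)*sin(2 - 2*I/3)

Final answer: pi*(-56/73 + 52*I/73)*sin(2 - 2*I/3)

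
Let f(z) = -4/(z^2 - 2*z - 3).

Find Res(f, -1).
Write f(z) = P(z)/Q(z) with P(z) = -4 and Q(z) = z^2 - 2*z - 3.
The denominator factors as Q(z) = (z - 3)*(z + 1), so z = -1 is a simple zero of Q and P is analytic there; z = -1 is therefore a simple pole and
  Res(f, z₀) = P(z₀)/Q'(z₀).

Q'(z) = 2*z - 2, so Q'(-1) = -4.
P(-1) = -4.

Res(f, -1) = (-4)/(-4) = 1

Final answer: 1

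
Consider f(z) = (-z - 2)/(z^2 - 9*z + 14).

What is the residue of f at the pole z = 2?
Write f(z) = P(z)/Q(z) with P(z) = -z - 2 and Q(z) = z^2 - 9*z + 14.
The denominator factors as Q(z) = (z - 2)*(z - 7), so z = 2 is a simple zero of Q and P is analytic there; z = 2 is therefore a simple pole and
  Res(f, z₀) = P(z₀)/Q'(z₀).

Q'(z) = 2*z - 9, so Q'(2) = -5.
P(2) = -4.

Res(f, 2) = (-4)/(-5) = 4/5

Final answer: 4/5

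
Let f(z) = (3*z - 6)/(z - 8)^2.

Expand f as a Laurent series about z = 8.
Put w = z - (8), i.e. z = w + 8. The denominator is w^2, so it suffices to rewrite the numerator in powers of w.

P(z) = 3*z - 6
P(w + 8) = 18 + 3*w

Dividing each term by w^2:
  f = 18/w^2 + 3/w

Substituting back w = z - 8:
  f(z) = 18/(z - 8)^2 + 3/(z - 8)

The series is finite because the numerator is a polynomial; the negative powers form the principal part, and the coefficient of 1/(z - 8) gives Res(f, 8) = 3.

Final answer: 18/(z - 8)^2 + 3/(z - 8)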